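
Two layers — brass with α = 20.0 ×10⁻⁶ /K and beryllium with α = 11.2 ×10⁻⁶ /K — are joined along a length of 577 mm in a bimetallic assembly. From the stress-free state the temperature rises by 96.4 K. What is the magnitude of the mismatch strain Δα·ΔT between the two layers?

Δα = |20.0 − 11.2|×10⁻⁶/K = 8.80×10⁻⁶/K.
Mismatch strain = Δα·ΔT = 8.80×10⁻⁶ × 96.4 = 8.48×10⁻⁴.

8.48×10⁻⁴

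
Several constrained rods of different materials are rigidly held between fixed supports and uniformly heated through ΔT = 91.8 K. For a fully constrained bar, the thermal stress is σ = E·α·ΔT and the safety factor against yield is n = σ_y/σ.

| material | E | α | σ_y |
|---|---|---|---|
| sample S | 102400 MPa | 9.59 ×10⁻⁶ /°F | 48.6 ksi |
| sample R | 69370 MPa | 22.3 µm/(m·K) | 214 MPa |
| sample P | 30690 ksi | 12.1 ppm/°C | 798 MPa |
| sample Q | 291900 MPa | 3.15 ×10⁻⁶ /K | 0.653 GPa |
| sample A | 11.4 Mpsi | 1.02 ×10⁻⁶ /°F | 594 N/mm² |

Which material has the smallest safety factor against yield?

With everything in SI (GPa, ×10⁻⁶/K, MPa):
  sample S: E = 102.4, α = 17.3, σ_y = 335.1 → σ = 162 MPa, n = 2.07
  sample R: E = 69.37, α = 22.3, σ_y = 214.0 → σ = 142 MPa, n = 1.51
  sample P: E = 211.6, α = 12.1, σ_y = 798.0 → σ = 235 MPa, n = 3.40
  sample Q: E = 291.9, α = 3.15, σ_y = 653.0 → σ = 84.4 MPa, n = 7.74
  sample A: E = 78.60, α = 1.84, σ_y = 594.0 → σ = 13.2 MPa, n = 44.8
Sample R has the lowest safety factor, n = 1.51.

sample R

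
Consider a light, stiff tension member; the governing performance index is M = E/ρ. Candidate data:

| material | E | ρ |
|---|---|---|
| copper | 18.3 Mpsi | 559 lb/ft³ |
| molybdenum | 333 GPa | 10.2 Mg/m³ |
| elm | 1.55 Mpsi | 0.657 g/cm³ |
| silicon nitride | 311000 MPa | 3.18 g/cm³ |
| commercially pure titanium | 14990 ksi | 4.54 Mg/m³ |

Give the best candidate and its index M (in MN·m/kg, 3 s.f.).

silicon nitride, M = 97.8 MN·m/kg

Putting every candidate on a common basis:
  copper: E = 126.2 GPa, ρ = 8954 kg/m³
  molybdenum: E = 333.0 GPa, ρ = 10200 kg/m³
  elm: E = 10.69 GPa, ρ = 657.0 kg/m³
  silicon nitride: E = 311.0 GPa, ρ = 3180 kg/m³
  commercially pure titanium: E = 103.4 GPa, ρ = 4540 kg/m³
  silicon nitride: M = 97.8 MN·m/kg
  molybdenum: M = 32.6 MN·m/kg
  commercially pure titanium: M = 22.8 MN·m/kg
  elm: M = 16.3 MN·m/kg
  copper: M = 14.1 MN·m/kg
Silicon nitride has the largest M.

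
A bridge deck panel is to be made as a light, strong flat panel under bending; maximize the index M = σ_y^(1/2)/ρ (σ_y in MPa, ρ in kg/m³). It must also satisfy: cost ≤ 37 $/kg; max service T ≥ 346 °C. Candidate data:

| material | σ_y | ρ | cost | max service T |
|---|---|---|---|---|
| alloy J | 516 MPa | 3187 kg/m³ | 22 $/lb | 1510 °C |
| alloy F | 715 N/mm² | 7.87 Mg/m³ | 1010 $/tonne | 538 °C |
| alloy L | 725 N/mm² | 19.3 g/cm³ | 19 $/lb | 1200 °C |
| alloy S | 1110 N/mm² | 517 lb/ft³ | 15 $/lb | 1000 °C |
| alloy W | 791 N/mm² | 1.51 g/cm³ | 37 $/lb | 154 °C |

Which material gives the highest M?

alloy S

Screen on constraints: cost ≤ 37 $/kg; max service T ≥ 346 °C. Survivors: alloy F, alloy S.
In SI units:
  alloy F: σ_y = 715.0 MPa, ρ = 7870 kg/m³
  alloy S: σ_y = 1110 MPa, ρ = 8282 kg/m³
  alloy S: M = 4.02×10⁻³
  alloy F: M = 3.40×10⁻³
Alloy S has the largest M.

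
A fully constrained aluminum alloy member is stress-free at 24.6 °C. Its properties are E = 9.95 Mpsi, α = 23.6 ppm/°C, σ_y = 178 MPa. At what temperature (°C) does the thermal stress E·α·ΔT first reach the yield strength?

E = 9.95 Mpsi = 68.60 GPa.
E·α·ΔT = 178.0 MPa ⇒ ΔT = 178.0 / (68.60×10³ × 23.6×10⁻⁶) = 109.9 K.
T = 24.6 + 109.9 = 134.5 °C.

135 °C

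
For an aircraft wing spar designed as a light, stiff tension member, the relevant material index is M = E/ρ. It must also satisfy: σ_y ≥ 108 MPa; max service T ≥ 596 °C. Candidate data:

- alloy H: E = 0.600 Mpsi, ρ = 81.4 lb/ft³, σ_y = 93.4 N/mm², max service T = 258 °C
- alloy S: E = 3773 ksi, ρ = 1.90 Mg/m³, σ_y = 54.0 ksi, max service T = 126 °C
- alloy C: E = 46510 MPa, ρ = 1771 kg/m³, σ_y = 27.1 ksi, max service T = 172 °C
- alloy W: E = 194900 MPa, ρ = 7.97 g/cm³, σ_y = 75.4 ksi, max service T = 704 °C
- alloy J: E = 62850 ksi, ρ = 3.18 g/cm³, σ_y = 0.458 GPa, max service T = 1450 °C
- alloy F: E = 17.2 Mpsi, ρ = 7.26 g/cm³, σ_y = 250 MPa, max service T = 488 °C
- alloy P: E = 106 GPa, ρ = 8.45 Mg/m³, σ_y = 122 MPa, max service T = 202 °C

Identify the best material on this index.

Screen on constraints: σ_y ≥ 108 MPa; max service T ≥ 596 °C. Survivors: alloy W, alloy J.
Convert each candidate to consistent units, then evaluate M:
  alloy W: E = 194.9 GPa, ρ = 7970 kg/m³
  alloy J: E = 433.3 GPa, ρ = 3180 kg/m³
  alloy J: M = 136 MN·m/kg
  alloy W: M = 24.5 MN·m/kg
Alloy J has the largest M.

alloy J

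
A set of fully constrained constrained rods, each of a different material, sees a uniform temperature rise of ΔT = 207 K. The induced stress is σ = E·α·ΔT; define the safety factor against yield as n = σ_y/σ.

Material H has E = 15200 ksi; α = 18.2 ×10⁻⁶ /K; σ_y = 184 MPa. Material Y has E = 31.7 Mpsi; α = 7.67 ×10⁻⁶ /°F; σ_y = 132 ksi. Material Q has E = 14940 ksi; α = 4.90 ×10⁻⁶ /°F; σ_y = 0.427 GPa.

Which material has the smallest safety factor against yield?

material H

In consistent units (E in GPa, α in ×10⁻⁶/K, σ_y in MPa):
  material H: E = 104.8, α = 18.2, σ_y = 184.0 → σ = 395 MPa, n = 0.466
  material Y: E = 218.6, α = 13.8, σ_y = 910.1 → σ = 625 MPa, n = 1.46
  material Q: E = 103.0, α = 8.82, σ_y = 427.0 → σ = 188 MPa, n = 2.27
The minimum is material H at n = 0.466.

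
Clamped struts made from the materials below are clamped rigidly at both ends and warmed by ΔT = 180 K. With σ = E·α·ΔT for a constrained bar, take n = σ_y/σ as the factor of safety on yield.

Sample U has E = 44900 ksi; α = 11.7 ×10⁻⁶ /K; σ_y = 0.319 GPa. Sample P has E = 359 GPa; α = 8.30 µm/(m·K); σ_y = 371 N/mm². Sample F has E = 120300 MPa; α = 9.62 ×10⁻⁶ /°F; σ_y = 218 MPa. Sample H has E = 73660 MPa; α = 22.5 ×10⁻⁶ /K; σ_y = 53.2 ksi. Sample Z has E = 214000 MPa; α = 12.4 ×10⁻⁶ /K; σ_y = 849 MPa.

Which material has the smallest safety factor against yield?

Converting E to GPa, α to ×10⁻⁶/K, σ_y to MPa, then σ and n for each:
  sample U: E = 309.6, α = 11.7, σ_y = 319.0 → σ = 652 MPa, n = 0.489
  sample P: E = 359.0, α = 8.30, σ_y = 371.0 → σ = 536 MPa, n = 0.692
  sample F: E = 120.3, α = 17.3, σ_y = 218.0 → σ = 375 MPa, n = 0.581
  sample H: E = 73.66, α = 22.5, σ_y = 366.8 → σ = 298 MPa, n = 1.23
  sample Z: E = 214.0, α = 12.4, σ_y = 849.0 → σ = 478 MPa, n = 1.78
Sample U has the lowest safety factor, n = 0.489.

sample U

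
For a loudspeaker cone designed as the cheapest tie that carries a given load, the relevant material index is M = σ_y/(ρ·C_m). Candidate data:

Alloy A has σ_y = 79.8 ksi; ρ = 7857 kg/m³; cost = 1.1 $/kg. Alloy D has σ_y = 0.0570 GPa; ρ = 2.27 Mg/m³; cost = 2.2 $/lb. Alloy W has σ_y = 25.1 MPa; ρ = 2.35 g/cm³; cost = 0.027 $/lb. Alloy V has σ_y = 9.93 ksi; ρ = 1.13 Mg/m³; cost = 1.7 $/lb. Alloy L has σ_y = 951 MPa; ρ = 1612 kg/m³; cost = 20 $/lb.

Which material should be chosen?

alloy W

In SI units:
  alloy A: σ_y = 550.2 MPa, ρ = 7857 kg/m³, cost = 1.100 $/kg
  alloy D: σ_y = 57.00 MPa, ρ = 2270 kg/m³, cost = 4.850 $/kg
  alloy W: σ_y = 25.10 MPa, ρ = 2350 kg/m³, cost = 0.05952 $/kg
  alloy V: σ_y = 68.46 MPa, ρ = 1130 kg/m³, cost = 3.748 $/kg
  alloy L: σ_y = 951.0 MPa, ρ = 1612 kg/m³, cost = 44.09 $/kg
  alloy W: M = 179 kN·m per $
  alloy A: M = 63.7 kN·m per $
  alloy V: M = 16.2 kN·m per $
  alloy L: M = 13.4 kN·m per $
  alloy D: M = 5.18 kN·m per $
Alloy W has the largest M.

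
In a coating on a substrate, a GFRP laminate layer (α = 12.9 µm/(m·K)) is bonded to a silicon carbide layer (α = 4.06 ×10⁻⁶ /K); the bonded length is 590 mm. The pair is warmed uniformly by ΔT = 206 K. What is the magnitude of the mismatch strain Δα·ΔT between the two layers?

Δα = |12.9 − 4.06|×10⁻⁶/K = 8.84×10⁻⁶/K.
Mismatch strain = Δα·ΔT = 8.84×10⁻⁶ × 206.0 = 1.82×10⁻³.

1.82×10⁻³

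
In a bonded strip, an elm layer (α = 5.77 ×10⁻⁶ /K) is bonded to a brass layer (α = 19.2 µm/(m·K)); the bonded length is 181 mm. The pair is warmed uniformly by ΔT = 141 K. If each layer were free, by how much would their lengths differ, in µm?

343 µm

Δα = |5.77 − 19.2|×10⁻⁶/K = 13.4×10⁻⁶/K.
ΔL_mismatch = Δα·L·ΔT = 13.4×10⁻⁶ × 181.0 mm × 141.0 K = 343 µm.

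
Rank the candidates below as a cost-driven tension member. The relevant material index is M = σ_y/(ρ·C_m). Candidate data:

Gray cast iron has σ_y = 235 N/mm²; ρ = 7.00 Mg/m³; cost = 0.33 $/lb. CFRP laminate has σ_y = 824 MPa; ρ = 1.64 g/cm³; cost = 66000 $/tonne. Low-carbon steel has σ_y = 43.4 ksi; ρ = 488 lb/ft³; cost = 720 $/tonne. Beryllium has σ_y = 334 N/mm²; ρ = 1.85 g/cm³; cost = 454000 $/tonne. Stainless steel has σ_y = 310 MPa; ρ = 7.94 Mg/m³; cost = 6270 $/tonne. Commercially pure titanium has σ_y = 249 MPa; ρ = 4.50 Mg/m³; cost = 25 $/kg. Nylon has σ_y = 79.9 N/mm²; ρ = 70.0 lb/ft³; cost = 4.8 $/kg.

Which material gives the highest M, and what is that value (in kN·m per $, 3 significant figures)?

Normalizing units and computing the index:
  gray cast iron: σ_y = 235.0 MPa, ρ = 7000 kg/m³, cost = 0.7275 $/kg
  CFRP laminate: σ_y = 824.0 MPa, ρ = 1640 kg/m³, cost = 66.00 $/kg
  low-carbon steel: σ_y = 299.2 MPa, ρ = 7817 kg/m³, cost = 0.7200 $/kg
  beryllium: σ_y = 334.0 MPa, ρ = 1850 kg/m³, cost = 454.0 $/kg
  stainless steel: σ_y = 310.0 MPa, ρ = 7940 kg/m³, cost = 6.270 $/kg
  commercially pure titanium: σ_y = 249.0 MPa, ρ = 4500 kg/m³, cost = 25.00 $/kg
  nylon: σ_y = 79.90 MPa, ρ = 1121 kg/m³, cost = 4.800 $/kg
  low-carbon steel: M = 53.2 kN·m per $
  gray cast iron: M = 46.1 kN·m per $
  nylon: M = 14.8 kN·m per $
  CFRP laminate: M = 7.61 kN·m per $
  stainless steel: M = 6.23 kN·m per $
  commercially pure titanium: M = 2.21 kN·m per $
  beryllium: M = 0.398 kN·m per $
Low-carbon steel has the largest M.

low-carbon steel, M = 53.2 kN·m per $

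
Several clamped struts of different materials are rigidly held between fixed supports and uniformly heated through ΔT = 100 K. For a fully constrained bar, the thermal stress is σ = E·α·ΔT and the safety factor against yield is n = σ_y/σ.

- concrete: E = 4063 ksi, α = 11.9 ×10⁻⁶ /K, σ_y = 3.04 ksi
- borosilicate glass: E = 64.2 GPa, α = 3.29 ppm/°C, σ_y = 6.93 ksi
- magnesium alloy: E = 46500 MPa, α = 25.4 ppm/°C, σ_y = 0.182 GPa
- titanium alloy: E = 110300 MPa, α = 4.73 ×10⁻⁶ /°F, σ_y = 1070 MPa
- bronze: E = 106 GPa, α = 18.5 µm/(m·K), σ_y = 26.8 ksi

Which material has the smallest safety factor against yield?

With everything in SI (GPa, ×10⁻⁶/K, MPa):
  concrete: E = 28.01, α = 11.9, σ_y = 20.96 → σ = 33.3 MPa, n = 0.629
  borosilicate glass: E = 64.20, α = 3.29, σ_y = 47.78 → σ = 21.1 MPa, n = 2.26
  magnesium alloy: E = 46.50, α = 25.4, σ_y = 182.0 → σ = 118 MPa, n = 1.54
  titanium alloy: E = 110.3, α = 8.51, σ_y = 1070 → σ = 93.9 MPa, n = 11.4
  bronze: E = 106.0, α = 18.5, σ_y = 184.8 → σ = 196 MPa, n = 0.942
Smallest n: concrete with n = 0.629.

concrete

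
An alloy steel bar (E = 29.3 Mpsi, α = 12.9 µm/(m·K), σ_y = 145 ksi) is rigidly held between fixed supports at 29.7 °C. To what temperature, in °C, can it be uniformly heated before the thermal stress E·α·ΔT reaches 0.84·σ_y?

E = 29.3 Mpsi = 202.0 GPa.
σ_y = 145 ksi = 999.7 MPa.
E·α·ΔT = 839.8 MPa ⇒ ΔT = 839.8 / (202.0×10³ × 12.9×10⁻⁶) = 322.2 K.
T = 29.7 + 322.2 = 351.9 °C.

352 °C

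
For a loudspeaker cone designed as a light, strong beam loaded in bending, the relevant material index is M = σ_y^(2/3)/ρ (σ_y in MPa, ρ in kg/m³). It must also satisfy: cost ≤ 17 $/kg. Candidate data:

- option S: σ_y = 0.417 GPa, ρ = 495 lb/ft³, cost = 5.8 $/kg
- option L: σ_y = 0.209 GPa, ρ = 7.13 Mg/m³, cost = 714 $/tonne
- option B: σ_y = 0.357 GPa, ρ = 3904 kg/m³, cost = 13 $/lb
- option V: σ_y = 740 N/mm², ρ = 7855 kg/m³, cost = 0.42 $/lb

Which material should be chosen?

Screen on constraints: cost ≤ 17 $/kg. Survivors: option S, option L, option V.
After converting to SI:
  option S: σ_y = 417.0 MPa, ρ = 7929 kg/m³
  option L: σ_y = 209.0 MPa, ρ = 7130 kg/m³
  option V: σ_y = 740.0 MPa, ρ = 7855 kg/m³
  option V: M = 10.4×10⁻³
  option S: M = 7.04×10⁻³
  option L: M = 4.94×10⁻³
Option V has the largest M.

option V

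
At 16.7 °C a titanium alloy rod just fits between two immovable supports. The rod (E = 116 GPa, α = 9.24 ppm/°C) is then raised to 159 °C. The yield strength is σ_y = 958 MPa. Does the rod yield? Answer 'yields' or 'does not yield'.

ΔT = 142.3 K. Constrained thermal stress σ = E·α·ΔT = 116.0×10³ MPa × 9.24×10⁻⁶ × 142.3 = 153 MPa (compressive).
Compare to σ_y = 958 MPa: σ < σ_y, so it does not yield.

does not yield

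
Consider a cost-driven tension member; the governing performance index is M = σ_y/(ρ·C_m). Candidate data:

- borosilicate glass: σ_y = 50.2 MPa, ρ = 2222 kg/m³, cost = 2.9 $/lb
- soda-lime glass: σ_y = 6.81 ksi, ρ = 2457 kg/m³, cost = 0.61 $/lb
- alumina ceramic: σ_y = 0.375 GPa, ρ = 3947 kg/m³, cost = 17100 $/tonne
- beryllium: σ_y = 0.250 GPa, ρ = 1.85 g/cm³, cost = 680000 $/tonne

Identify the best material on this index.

soda-lime glass

In SI units:
  borosilicate glass: σ_y = 50.20 MPa, ρ = 2222 kg/m³, cost = 6.393 $/kg
  soda-lime glass: σ_y = 46.95 MPa, ρ = 2457 kg/m³, cost = 1.345 $/kg
  alumina ceramic: σ_y = 375.0 MPa, ρ = 3947 kg/m³, cost = 17.10 $/kg
  beryllium: σ_y = 250.0 MPa, ρ = 1850 kg/m³, cost = 680.0 $/kg
  soda-lime glass: M = 14.2 kN·m per $
  alumina ceramic: M = 5.56 kN·m per $
  borosilicate glass: M = 3.53 kN·m per $
  beryllium: M = 0.199 kN·m per $
The maximum is for soda-lime glass.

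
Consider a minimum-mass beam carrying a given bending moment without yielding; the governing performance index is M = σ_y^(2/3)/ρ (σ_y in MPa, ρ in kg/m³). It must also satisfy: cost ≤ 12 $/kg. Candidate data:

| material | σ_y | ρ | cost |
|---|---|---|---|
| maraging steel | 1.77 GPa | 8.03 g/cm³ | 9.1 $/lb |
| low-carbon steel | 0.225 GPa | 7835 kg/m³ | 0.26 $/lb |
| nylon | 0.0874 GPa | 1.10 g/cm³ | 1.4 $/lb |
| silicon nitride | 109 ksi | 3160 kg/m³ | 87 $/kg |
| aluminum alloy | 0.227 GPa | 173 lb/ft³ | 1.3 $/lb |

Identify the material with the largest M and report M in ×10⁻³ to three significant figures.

Screen on constraints: cost ≤ 12 $/kg. Survivors: low-carbon steel, nylon, aluminum alloy.
In SI units:
  low-carbon steel: σ_y = 225.0 MPa, ρ = 7835 kg/m³
  nylon: σ_y = 87.40 MPa, ρ = 1100 kg/m³
  aluminum alloy: σ_y = 227.0 MPa, ρ = 2771 kg/m³
  nylon: M = 17.9×10⁻³
  aluminum alloy: M = 13.4×10⁻³
  low-carbon steel: M = 4.72×10⁻³
The maximum is for nylon.

nylon, M = 17.9×10⁻³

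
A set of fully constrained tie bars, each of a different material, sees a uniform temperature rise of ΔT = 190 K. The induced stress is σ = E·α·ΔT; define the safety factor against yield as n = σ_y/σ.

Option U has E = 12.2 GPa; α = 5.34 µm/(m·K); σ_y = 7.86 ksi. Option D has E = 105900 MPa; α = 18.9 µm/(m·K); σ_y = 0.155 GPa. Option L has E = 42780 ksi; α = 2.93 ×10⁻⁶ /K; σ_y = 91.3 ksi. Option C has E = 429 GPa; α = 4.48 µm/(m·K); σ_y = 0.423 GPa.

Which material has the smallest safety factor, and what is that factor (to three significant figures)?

option D, n = 0.408

With everything in SI (GPa, ×10⁻⁶/K, MPa):
  option U: E = 12.20, α = 5.34, σ_y = 54.19 → σ = 12.4 MPa, n = 4.38
  option D: E = 105.9, α = 18.9, σ_y = 155.0 → σ = 380 MPa, n = 0.408
  option L: E = 295.0, α = 2.93, σ_y = 629.5 → σ = 164 MPa, n = 3.83
  option C: E = 429.0, α = 4.48, σ_y = 423.0 → σ = 365 MPa, n = 1.16
The minimum is option D at n = 0.408.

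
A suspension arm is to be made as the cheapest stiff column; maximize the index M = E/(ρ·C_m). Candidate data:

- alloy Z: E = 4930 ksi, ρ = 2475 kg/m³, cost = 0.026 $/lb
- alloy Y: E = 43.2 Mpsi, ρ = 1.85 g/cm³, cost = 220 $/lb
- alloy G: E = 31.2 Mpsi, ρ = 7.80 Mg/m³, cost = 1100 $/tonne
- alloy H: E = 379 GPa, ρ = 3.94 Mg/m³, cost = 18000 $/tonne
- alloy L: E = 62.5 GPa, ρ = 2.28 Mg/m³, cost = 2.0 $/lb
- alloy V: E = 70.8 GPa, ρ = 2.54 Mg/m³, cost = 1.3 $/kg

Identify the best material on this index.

Normalizing units and computing the index:
  alloy Z: E = 33.99 GPa, ρ = 2475 kg/m³, cost = 0.05732 $/kg
  alloy Y: E = 297.9 GPa, ρ = 1850 kg/m³, cost = 485.0 $/kg
  alloy G: E = 215.1 GPa, ρ = 7800 kg/m³, cost = 1.100 $/kg
  alloy H: E = 379.0 GPa, ρ = 3940 kg/m³, cost = 18.00 $/kg
  alloy L: E = 62.50 GPa, ρ = 2280 kg/m³, cost = 4.409 $/kg
  alloy V: E = 70.80 GPa, ρ = 2540 kg/m³, cost = 1.300 $/kg
  alloy Z: M = 240 MN·m per $
  alloy G: M = 25.1 MN·m per $
  alloy V: M = 21.4 MN·m per $
  alloy L: M = 6.22 MN·m per $
  alloy H: M = 5.34 MN·m per $
  alloy Y: M = 0.332 MN·m per $
Highest index: alloy Z.

alloy Z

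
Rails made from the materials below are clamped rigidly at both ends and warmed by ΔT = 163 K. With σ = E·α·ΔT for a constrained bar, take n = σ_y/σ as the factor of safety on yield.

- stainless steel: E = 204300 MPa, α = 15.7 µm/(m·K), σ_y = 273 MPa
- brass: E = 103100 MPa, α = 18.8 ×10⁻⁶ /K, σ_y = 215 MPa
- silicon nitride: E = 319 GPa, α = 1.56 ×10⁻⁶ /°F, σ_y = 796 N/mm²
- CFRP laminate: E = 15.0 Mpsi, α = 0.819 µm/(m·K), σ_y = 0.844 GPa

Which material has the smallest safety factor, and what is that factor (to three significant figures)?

stainless steel, n = 0.522

In consistent units (E in GPa, α in ×10⁻⁶/K, σ_y in MPa):
  stainless steel: E = 204.3, α = 15.7, σ_y = 273.0 → σ = 523 MPa, n = 0.522
  brass: E = 103.1, α = 18.8, σ_y = 215.0 → σ = 316 MPa, n = 0.681
  silicon nitride: E = 319.0, α = 2.81, σ_y = 796.0 → σ = 146 MPa, n = 5.45
  CFRP laminate: E = 103.4, α = 0.819, σ_y = 844.0 → σ = 13.8 MPa, n = 61.1
The minimum is stainless steel at n = 0.522.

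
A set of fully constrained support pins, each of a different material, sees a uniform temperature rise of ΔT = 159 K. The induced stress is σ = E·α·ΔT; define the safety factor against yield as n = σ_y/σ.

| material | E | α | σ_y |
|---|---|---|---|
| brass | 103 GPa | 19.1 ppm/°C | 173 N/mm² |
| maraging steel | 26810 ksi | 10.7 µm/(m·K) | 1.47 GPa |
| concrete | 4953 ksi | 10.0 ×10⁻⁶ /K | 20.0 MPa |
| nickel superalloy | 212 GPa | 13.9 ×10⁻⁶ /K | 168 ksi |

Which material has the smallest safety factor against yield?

concrete

Converting E to GPa, α to ×10⁻⁶/K, σ_y to MPa, then σ and n for each:
  brass: E = 103.0, α = 19.1, σ_y = 173.0 → σ = 313 MPa, n = 0.553
  maraging steel: E = 184.8, α = 10.7, σ_y = 1470 → σ = 314 MPa, n = 4.67
  concrete: E = 34.15, α = 10.0, σ_y = 20.00 → σ = 54.3 MPa, n = 0.368
  nickel superalloy: E = 212.0, α = 13.9, σ_y = 1158 → σ = 469 MPa, n = 2.47
The minimum is concrete at n = 0.368.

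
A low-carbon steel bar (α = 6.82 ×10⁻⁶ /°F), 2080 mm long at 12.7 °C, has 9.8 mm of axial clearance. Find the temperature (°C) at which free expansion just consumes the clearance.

397 °C

α = 6.82×10⁻⁶/°F × 9/5 = 12.3×10⁻⁶/K.
α·L₀·ΔT = 9.8 mm ⇒ ΔT = 9.8 / (12.3×10⁻⁶ × 2080.0) = 383.8 K.
T = 12.7 + 383.8 = 396.5 °C.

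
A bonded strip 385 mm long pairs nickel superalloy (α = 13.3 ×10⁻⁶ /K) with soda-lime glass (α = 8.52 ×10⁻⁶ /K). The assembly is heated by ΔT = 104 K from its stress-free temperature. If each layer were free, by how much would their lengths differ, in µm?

Δα = |13.3 − 8.52|×10⁻⁶/K = 4.78×10⁻⁶/K.
ΔL_mismatch = Δα·L·ΔT = 4.78×10⁻⁶ × 385.0 mm × 104.0 K = 191 µm.

191 µm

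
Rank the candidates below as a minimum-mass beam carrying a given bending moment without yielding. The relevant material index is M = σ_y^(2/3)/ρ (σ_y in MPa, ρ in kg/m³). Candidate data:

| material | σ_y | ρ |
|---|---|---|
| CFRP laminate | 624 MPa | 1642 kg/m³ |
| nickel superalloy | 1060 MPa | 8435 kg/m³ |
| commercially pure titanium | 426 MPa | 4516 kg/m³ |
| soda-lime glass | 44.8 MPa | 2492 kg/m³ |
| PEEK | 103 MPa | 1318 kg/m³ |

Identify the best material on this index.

Per-candidate index values:
  CFRP laminate: M = 44.5×10⁻³
  PEEK: M = 16.7×10⁻³
  commercially pure titanium: M = 12.5×10⁻³
  nickel superalloy: M = 12.3×10⁻³
  soda-lime glass: M = 5.06×10⁻³
CFRP laminate has the largest M.

CFRP laminate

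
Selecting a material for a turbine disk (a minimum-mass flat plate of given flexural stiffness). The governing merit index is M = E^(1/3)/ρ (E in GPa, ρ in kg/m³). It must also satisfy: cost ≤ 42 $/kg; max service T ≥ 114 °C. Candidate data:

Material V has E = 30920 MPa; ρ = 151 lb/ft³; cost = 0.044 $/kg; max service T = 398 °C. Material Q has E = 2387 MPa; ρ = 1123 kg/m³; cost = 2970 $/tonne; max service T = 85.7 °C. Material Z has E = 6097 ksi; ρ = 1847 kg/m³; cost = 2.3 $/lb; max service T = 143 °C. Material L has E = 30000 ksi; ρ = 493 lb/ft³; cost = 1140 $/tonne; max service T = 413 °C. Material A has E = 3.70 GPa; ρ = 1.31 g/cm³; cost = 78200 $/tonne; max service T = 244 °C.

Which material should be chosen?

material Z

Screen on constraints: cost ≤ 42 $/kg; max service T ≥ 114 °C. Survivors: material V, material Z, material L.
Normalizing units and computing the index:
  material V: E = 30.92 GPa, ρ = 2419 kg/m³
  material Z: E = 42.04 GPa, ρ = 1847 kg/m³
  material L: E = 206.8 GPa, ρ = 7897 kg/m³
  material Z: M = 1.88×10⁻³
  material V: M = 1.30×10⁻³
  material L: M = 0.749×10⁻³
The maximum is for material Z.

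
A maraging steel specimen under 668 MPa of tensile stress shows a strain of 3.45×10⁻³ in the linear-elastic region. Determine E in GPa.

194 GPa

E = σ/ε = 668 MPa / 3.45×10⁻³ = 193600 MPa = 194 GPa.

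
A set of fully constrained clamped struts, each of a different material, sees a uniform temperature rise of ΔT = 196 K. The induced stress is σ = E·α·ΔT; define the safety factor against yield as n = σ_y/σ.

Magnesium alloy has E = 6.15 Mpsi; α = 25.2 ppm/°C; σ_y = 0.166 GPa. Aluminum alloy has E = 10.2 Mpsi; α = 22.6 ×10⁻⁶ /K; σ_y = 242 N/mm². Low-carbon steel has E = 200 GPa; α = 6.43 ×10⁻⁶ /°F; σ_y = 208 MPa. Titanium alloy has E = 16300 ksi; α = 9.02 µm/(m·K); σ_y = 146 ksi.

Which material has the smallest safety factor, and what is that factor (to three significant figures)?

In consistent units (E in GPa, α in ×10⁻⁶/K, σ_y in MPa):
  magnesium alloy: E = 42.40, α = 25.2, σ_y = 166.0 → σ = 209 MPa, n = 0.793
  aluminum alloy: E = 70.33, α = 22.6, σ_y = 242.0 → σ = 312 MPa, n = 0.777
  low-carbon steel: E = 200.0, α = 11.6, σ_y = 208.0 → σ = 454 MPa, n = 0.458
  titanium alloy: E = 112.4, α = 9.02, σ_y = 1007 → σ = 199 MPa, n = 5.07
Smallest n: low-carbon steel with n = 0.458.

low-carbon steel, n = 0.458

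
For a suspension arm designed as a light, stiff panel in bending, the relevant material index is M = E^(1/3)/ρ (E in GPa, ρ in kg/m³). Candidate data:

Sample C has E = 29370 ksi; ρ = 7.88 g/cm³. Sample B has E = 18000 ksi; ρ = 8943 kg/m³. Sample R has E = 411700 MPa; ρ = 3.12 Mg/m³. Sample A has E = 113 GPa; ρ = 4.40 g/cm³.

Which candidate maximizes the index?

sample R

Putting every candidate on a common basis:
  sample C: E = 202.5 GPa, ρ = 7880 kg/m³
  sample B: E = 124.1 GPa, ρ = 8943 kg/m³
  sample R: E = 411.7 GPa, ρ = 3120 kg/m³
  sample A: E = 113.0 GPa, ρ = 4400 kg/m³
  sample R: M = 2.38×10⁻³
  sample A: M = 1.10×10⁻³
  sample C: M = 0.745×10⁻³
  sample B: M = 0.558×10⁻³
Sample R ranks first.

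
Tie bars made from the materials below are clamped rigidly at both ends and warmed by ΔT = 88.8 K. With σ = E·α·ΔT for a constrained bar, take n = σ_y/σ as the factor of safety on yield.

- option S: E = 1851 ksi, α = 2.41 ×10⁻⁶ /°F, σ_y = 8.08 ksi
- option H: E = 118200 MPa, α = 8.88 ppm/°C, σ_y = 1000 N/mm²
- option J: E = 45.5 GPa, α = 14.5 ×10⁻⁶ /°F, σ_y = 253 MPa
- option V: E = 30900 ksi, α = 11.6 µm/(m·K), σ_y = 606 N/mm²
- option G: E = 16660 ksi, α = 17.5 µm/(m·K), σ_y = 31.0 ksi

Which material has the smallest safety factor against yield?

In consistent units (E in GPa, α in ×10⁻⁶/K, σ_y in MPa):
  option S: E = 12.76, α = 4.34, σ_y = 55.71 → σ = 4.92 MPa, n = 11.3
  option H: E = 118.2, α = 8.88, σ_y = 1000 → σ = 93.2 MPa, n = 10.7
  option J: E = 45.50, α = 26.1, σ_y = 253.0 → σ = 105 MPa, n = 2.40
  option V: E = 213.0, α = 11.6, σ_y = 606.0 → σ = 219 MPa, n = 2.76
  option G: E = 114.9, α = 17.5, σ_y = 213.7 → σ = 179 MPa, n = 1.20
Smallest n: option G with n = 1.20.

option G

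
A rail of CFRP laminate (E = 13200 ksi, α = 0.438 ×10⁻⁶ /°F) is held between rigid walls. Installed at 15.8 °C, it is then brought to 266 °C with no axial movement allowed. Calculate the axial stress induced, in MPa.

18.0 MPa

E = 13200 ksi = 91.01 GPa.
α = 0.438×10⁻⁶/°F × 9/5 = 0.788×10⁻⁶/K.
ΔT = 250.2 K. Constrained thermal stress σ = E·α·ΔT = 91.01×10³ MPa × 0.788×10⁻⁶ × 250.2 = 18.0 MPa (compressive).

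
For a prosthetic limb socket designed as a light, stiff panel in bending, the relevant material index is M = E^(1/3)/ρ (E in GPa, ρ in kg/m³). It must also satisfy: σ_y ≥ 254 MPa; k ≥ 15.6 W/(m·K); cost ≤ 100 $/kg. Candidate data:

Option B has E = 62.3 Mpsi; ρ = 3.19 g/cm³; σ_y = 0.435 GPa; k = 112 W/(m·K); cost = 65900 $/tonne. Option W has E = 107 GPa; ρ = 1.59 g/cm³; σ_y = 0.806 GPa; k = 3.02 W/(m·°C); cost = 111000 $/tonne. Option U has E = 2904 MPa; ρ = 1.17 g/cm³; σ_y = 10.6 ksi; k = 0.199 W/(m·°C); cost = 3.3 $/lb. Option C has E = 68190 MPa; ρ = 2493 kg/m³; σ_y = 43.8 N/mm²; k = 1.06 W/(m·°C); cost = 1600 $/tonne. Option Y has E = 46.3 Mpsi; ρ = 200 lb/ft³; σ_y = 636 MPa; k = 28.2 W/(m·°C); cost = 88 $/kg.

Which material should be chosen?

option B

Screen on constraints: σ_y ≥ 254 MPa; k ≥ 15.6 W/(m·K); cost ≤ 100 $/kg. Survivors: option B, option Y.
Normalizing units and computing the index:
  option B: E = 429.5 GPa, ρ = 3190 kg/m³
  option Y: E = 319.2 GPa, ρ = 3204 kg/m³
  option B: M = 2.37×10⁻³
  option Y: M = 2.13×10⁻³
Option B has the largest M.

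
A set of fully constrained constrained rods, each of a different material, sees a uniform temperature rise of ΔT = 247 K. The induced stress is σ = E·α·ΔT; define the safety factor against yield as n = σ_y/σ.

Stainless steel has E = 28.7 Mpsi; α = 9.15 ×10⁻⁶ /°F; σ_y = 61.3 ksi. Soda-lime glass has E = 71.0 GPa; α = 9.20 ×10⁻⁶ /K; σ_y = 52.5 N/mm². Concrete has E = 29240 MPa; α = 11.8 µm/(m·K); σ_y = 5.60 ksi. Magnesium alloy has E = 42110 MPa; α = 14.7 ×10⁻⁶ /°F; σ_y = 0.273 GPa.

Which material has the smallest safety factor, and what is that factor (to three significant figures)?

soda-lime glass, n = 0.325

With everything in SI (GPa, ×10⁻⁶/K, MPa):
  stainless steel: E = 197.9, α = 16.5, σ_y = 422.6 → σ = 805 MPa, n = 0.525
  soda-lime glass: E = 71.00, α = 9.20, σ_y = 52.50 → σ = 161 MPa, n = 0.325
  concrete: E = 29.24, α = 11.8, σ_y = 38.61 → σ = 85.2 MPa, n = 0.453
  magnesium alloy: E = 42.11, α = 26.5, σ_y = 273.0 → σ = 275 MPa, n = 0.992
Smallest n: soda-lime glass with n = 0.325.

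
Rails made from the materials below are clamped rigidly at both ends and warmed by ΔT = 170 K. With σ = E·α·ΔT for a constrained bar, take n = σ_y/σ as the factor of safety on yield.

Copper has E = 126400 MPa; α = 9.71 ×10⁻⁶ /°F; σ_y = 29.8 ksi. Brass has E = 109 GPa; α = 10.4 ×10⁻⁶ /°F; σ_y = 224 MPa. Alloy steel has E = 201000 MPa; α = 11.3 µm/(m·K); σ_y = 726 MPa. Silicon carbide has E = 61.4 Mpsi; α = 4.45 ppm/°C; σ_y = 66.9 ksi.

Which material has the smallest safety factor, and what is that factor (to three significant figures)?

copper, n = 0.547

Per material, after unit conversion:
  copper: E = 126.4, α = 17.5, σ_y = 205.5 → σ = 376 MPa, n = 0.547
  brass: E = 109.0, α = 18.7, σ_y = 224.0 → σ = 347 MPa, n = 0.646
  alloy steel: E = 201.0, α = 11.3, σ_y = 726.0 → σ = 386 MPa, n = 1.88
  silicon carbide: E = 423.3, α = 4.45, σ_y = 461.3 → σ = 320 MPa, n = 1.44
Copper has the lowest safety factor, n = 0.547.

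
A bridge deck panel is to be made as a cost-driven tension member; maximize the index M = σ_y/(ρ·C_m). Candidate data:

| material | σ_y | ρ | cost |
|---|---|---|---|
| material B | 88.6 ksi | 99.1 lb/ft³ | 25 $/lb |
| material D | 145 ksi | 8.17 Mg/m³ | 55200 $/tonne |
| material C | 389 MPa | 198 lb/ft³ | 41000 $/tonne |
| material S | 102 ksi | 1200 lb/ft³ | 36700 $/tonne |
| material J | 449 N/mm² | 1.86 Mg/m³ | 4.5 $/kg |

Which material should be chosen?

After converting to SI:
  material B: σ_y = 610.9 MPa, ρ = 1587 kg/m³, cost = 55.11 $/kg
  material D: σ_y = 999.7 MPa, ρ = 8170 kg/m³, cost = 55.20 $/kg
  material C: σ_y = 389.0 MPa, ρ = 3172 kg/m³, cost = 41.00 $/kg
  material S: σ_y = 703.3 MPa, ρ = 19220 kg/m³, cost = 36.70 $/kg
  material J: σ_y = 449.0 MPa, ρ = 1860 kg/m³, cost = 4.500 $/kg
  material J: M = 53.6 kN·m per $
  material B: M = 6.98 kN·m per $
  material C: M = 2.99 kN·m per $
  material D: M = 2.22 kN·m per $
  material S: M = 0.997 kN·m per $
The maximum is for material J.

material J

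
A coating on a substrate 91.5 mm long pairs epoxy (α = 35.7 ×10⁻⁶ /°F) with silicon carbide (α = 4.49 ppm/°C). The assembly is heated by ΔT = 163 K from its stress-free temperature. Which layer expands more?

epoxy: α = 35.7×10⁻⁶/°F × 9/5 = 64.3×10⁻⁶/K.
α(epoxy) = 64.3×10⁻⁶/K vs α(silicon carbide) = 4.49×10⁻⁶/K.
Higher α expands more for the same ΔT: epoxy.

epoxy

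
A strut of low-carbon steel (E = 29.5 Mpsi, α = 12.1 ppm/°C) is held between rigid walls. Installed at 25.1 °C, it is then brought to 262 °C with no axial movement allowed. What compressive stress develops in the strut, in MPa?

E = 29.5 Mpsi = 203.4 GPa.
ΔT = 236.9 K. Constrained thermal stress σ = E·α·ΔT = 203.4×10³ MPa × 12.1×10⁻⁶ × 236.9 = 583 MPa (compressive).

583 MPa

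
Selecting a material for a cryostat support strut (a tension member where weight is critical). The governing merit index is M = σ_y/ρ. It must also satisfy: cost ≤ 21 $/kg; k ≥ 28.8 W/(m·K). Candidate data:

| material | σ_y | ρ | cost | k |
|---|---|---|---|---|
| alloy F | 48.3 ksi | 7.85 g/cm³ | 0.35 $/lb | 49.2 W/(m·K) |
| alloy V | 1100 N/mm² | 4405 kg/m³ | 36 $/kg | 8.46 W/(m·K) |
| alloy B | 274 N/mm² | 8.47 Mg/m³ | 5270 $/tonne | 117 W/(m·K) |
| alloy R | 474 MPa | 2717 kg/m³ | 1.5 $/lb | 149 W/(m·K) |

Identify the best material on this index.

alloy R

Screen on constraints: cost ≤ 21 $/kg; k ≥ 28.8 W/(m·K). Survivors: alloy F, alloy B, alloy R.
Convert each candidate to consistent units, then evaluate M:
  alloy F: σ_y = 333.0 MPa, ρ = 7850 kg/m³
  alloy B: σ_y = 274.0 MPa, ρ = 8470 kg/m³
  alloy R: σ_y = 474.0 MPa, ρ = 2717 kg/m³
  alloy R: M = 174 kN·m/kg
  alloy F: M = 42.4 kN·m/kg
  alloy B: M = 32.3 kN·m/kg
Highest index: alloy R.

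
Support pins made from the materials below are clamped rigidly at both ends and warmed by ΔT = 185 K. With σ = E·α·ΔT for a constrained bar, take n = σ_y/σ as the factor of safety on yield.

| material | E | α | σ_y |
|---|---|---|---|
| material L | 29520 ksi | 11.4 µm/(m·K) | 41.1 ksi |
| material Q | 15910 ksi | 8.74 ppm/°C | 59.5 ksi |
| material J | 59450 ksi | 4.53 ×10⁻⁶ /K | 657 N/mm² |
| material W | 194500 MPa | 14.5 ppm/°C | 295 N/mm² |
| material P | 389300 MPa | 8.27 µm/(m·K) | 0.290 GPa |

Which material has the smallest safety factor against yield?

material P

Converting E to GPa, α to ×10⁻⁶/K, σ_y to MPa, then σ and n for each:
  material L: E = 203.5, α = 11.4, σ_y = 283.4 → σ = 429 MPa, n = 0.660
  material Q: E = 109.7, α = 8.74, σ_y = 410.2 → σ = 177 MPa, n = 2.31
  material J: E = 409.9, α = 4.53, σ_y = 657.0 → σ = 344 MPa, n = 1.91
  material W: E = 194.5, α = 14.5, σ_y = 295.0 → σ = 522 MPa, n = 0.565
  material P: E = 389.3, α = 8.27, σ_y = 290.0 → σ = 596 MPa, n = 0.487
Material P has the lowest safety factor, n = 0.487.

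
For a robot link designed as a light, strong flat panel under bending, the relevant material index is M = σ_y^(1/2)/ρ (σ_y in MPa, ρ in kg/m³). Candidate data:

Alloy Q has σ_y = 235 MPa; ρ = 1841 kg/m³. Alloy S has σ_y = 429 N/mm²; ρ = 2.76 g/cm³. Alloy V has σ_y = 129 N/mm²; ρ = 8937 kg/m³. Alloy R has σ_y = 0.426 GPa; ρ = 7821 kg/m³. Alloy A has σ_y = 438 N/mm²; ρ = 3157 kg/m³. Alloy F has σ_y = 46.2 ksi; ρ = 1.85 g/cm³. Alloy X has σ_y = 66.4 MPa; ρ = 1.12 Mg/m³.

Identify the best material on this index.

alloy F

In SI units:
  alloy Q: σ_y = 235.0 MPa, ρ = 1841 kg/m³
  alloy S: σ_y = 429.0 MPa, ρ = 2760 kg/m³
  alloy V: σ_y = 129.0 MPa, ρ = 8937 kg/m³
  alloy R: σ_y = 426.0 MPa, ρ = 7821 kg/m³
  alloy A: σ_y = 438.0 MPa, ρ = 3157 kg/m³
  alloy F: σ_y = 318.5 MPa, ρ = 1850 kg/m³
  alloy X: σ_y = 66.40 MPa, ρ = 1120 kg/m³
  alloy F: M = 9.65×10⁻³
  alloy Q: M = 8.33×10⁻³
  alloy S: M = 7.50×10⁻³
  alloy X: M = 7.28×10⁻³
  alloy A: M = 6.63×10⁻³
  alloy R: M = 2.64×10⁻³
  alloy V: M = 1.27×10⁻³
Alloy F ranks first.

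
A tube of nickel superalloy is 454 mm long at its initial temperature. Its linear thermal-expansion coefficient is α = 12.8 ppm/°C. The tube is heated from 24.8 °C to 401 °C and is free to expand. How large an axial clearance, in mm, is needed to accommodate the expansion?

2.19 mm

ΔT = 401 − 24.8 = 376.2 K.
ΔL = α·L₀·ΔT = 12.8×10⁻⁶ × 454 mm × 376.2 K = 2.19 mm.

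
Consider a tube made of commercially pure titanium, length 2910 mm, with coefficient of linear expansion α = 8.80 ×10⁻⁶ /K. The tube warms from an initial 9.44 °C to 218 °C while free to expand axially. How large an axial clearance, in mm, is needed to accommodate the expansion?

5.34 mm

ΔT = 218 − 9.44 = 208.6 K.
ΔL = α·L₀·ΔT = 8.80×10⁻⁶ × 2910 mm × 208.6 K = 5.34 mm.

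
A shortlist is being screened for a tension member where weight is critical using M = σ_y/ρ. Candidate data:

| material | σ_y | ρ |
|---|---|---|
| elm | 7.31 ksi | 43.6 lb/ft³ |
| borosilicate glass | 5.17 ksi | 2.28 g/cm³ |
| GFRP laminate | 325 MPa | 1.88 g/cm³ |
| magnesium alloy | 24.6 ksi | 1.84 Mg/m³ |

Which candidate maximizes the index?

After converting to SI:
  elm: σ_y = 50.40 MPa, ρ = 698.4 kg/m³
  borosilicate glass: σ_y = 35.65 MPa, ρ = 2280 kg/m³
  GFRP laminate: σ_y = 325.0 MPa, ρ = 1880 kg/m³
  magnesium alloy: σ_y = 169.6 MPa, ρ = 1840 kg/m³
  GFRP laminate: M = 173 kN·m/kg
  magnesium alloy: M = 92.2 kN·m/kg
  elm: M = 72.2 kN·m/kg
  borosilicate glass: M = 15.6 kN·m/kg
The maximum is for GFRP laminate.

GFRP laminate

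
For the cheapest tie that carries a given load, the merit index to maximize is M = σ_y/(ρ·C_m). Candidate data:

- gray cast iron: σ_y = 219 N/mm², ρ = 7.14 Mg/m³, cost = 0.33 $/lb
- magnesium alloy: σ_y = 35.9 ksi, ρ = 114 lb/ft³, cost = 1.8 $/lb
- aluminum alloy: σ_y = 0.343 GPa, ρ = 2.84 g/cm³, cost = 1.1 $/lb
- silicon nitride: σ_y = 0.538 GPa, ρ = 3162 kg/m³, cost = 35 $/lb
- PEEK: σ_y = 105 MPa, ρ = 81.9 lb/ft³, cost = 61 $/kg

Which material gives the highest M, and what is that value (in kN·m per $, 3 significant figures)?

aluminum alloy, M = 49.8 kN·m per $

After converting to SI:
  gray cast iron: σ_y = 219.0 MPa, ρ = 7140 kg/m³, cost = 0.7275 $/kg
  magnesium alloy: σ_y = 247.5 MPa, ρ = 1826 kg/m³, cost = 3.968 $/kg
  aluminum alloy: σ_y = 343.0 MPa, ρ = 2840 kg/m³, cost = 2.425 $/kg
  silicon nitride: σ_y = 538.0 MPa, ρ = 3162 kg/m³, cost = 77.16 $/kg
  PEEK: σ_y = 105.0 MPa, ρ = 1312 kg/m³, cost = 61.00 $/kg
  aluminum alloy: M = 49.8 kN·m per $
  gray cast iron: M = 42.2 kN·m per $
  magnesium alloy: M = 34.2 kN·m per $
  silicon nitride: M = 2.21 kN·m per $
  PEEK: M = 1.31 kN·m per $
Aluminum alloy has the largest M.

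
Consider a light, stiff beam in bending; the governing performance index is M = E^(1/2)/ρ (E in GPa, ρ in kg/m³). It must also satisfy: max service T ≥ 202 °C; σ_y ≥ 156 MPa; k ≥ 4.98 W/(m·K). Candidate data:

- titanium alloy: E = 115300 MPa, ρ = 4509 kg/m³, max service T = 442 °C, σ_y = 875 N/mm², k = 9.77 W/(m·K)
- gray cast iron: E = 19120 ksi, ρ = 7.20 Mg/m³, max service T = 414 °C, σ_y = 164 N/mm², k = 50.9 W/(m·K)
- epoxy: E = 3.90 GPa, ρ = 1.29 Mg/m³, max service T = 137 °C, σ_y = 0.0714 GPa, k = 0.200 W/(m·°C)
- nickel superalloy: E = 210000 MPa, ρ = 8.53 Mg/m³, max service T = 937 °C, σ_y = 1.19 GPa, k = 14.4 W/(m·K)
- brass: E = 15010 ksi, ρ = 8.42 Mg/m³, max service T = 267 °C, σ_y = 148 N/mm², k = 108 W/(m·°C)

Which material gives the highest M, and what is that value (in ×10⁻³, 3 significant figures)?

Screen on constraints: max service T ≥ 202 °C; σ_y ≥ 156 MPa; k ≥ 4.98 W/(m·K). Survivors: titanium alloy, gray cast iron, nickel superalloy.
In SI units:
  titanium alloy: E = 115.3 GPa, ρ = 4509 kg/m³
  gray cast iron: E = 131.8 GPa, ρ = 7200 kg/m³
  nickel superalloy: E = 210.0 GPa, ρ = 8530 kg/m³
  titanium alloy: M = 2.38×10⁻³
  nickel superalloy: M = 1.70×10⁻³
  gray cast iron: M = 1.59×10⁻³
Highest index: titanium alloy.

titanium alloy, M = 2.38×10⁻³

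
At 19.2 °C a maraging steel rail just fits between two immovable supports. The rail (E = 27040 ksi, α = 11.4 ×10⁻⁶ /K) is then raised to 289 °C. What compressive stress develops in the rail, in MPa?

573 MPa

E = 27040 ksi = 186.4 GPa.
ΔT = 269.8 K. Constrained thermal stress σ = E·α·ΔT = 186.4×10³ MPa × 11.4×10⁻⁶ × 269.8 = 573 MPa (compressive).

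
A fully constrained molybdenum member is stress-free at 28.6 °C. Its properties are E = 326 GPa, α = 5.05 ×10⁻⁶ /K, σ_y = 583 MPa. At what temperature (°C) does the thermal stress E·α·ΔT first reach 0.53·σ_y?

216 °C

E·α·ΔT = 309.0 MPa ⇒ ΔT = 309.0 / (326.0×10³ × 5.05×10⁻⁶) = 187.7 K.
T = 28.6 + 187.7 = 216.3 °C.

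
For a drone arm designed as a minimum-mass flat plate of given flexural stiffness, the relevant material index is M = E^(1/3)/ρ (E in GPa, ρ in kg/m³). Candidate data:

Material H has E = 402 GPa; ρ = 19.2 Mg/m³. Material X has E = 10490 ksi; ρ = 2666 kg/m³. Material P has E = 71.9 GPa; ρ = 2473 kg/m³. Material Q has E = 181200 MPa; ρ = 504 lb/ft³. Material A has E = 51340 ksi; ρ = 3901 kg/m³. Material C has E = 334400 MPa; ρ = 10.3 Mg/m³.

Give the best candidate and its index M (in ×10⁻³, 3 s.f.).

In SI units:
  material H: E = 402.0 GPa, ρ = 19200 kg/m³
  material X: E = 72.33 GPa, ρ = 2666 kg/m³
  material P: E = 71.90 GPa, ρ = 2473 kg/m³
  material Q: E = 181.2 GPa, ρ = 8073 kg/m³
  material A: E = 354.0 GPa, ρ = 3901 kg/m³
  material C: E = 334.4 GPa, ρ = 10300 kg/m³
  material A: M = 1.81×10⁻³
  material P: M = 1.68×10⁻³
  material X: M = 1.56×10⁻³
  material Q: M = 0.701×10⁻³
  material C: M = 0.674×10⁻³
  material H: M = 0.384×10⁻³
Highest index: material A.

material A, M = 1.81×10⁻³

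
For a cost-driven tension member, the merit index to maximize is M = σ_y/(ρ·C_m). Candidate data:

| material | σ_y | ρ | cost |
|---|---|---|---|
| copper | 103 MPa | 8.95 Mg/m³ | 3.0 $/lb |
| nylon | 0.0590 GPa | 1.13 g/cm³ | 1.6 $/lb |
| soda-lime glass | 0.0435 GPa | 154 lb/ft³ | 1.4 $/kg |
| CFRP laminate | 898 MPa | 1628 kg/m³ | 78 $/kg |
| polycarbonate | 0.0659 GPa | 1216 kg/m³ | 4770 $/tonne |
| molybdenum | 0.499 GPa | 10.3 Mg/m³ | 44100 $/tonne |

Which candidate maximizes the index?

Convert each candidate to consistent units, then evaluate M:
  copper: σ_y = 103.0 MPa, ρ = 8950 kg/m³, cost = 6.614 $/kg
  nylon: σ_y = 59.00 MPa, ρ = 1130 kg/m³, cost = 3.527 $/kg
  soda-lime glass: σ_y = 43.50 MPa, ρ = 2467 kg/m³, cost = 1.400 $/kg
  CFRP laminate: σ_y = 898.0 MPa, ρ = 1628 kg/m³, cost = 78.00 $/kg
  polycarbonate: σ_y = 65.90 MPa, ρ = 1216 kg/m³, cost = 4.770 $/kg
  molybdenum: σ_y = 499.0 MPa, ρ = 10300 kg/m³, cost = 44.10 $/kg
  nylon: M = 14.8 kN·m per $
  soda-lime glass: M = 12.6 kN·m per $
  polycarbonate: M = 11.4 kN·m per $
  CFRP laminate: M = 7.07 kN·m per $
  copper: M = 1.74 kN·m per $
  molybdenum: M = 1.10 kN·m per $
The maximum is for nylon.

nylon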